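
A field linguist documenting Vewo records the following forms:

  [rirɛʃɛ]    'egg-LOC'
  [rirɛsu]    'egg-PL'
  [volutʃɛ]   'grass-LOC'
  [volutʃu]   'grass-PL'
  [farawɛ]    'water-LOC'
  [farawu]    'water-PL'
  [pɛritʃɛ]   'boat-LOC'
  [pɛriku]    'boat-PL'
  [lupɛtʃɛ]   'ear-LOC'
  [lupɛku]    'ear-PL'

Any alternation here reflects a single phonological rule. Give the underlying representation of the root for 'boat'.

In [pɛritʃɛ] and [pɛriku] the final segment of 'boat' alternates: [tʃ] ~ [k].
But 'grass' keeps [tʃ] in both environments ([volutʃɛ], [volutʃu]), so there is no rule changing /tʃ/ to [k] before the PL suffix.
Therefore /k/ is basic and [tʃ] is derived by palatalization before a front vowel (/k/ and /s/ become palato-alveolar [tʃ] and [ʃ] before a front vowel).

/pɛrik/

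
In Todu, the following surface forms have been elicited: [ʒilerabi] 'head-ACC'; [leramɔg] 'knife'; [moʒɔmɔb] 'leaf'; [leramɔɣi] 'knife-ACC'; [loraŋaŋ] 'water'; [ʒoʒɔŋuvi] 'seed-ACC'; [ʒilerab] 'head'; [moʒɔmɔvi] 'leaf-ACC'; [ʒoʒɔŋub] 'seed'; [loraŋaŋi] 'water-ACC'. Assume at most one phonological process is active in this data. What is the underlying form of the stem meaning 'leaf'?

'leaf' shows [b] ~ [v] at the end of the stem ([moʒɔmɔb] vs [moʒɔmɔvi]).
If /b/ were underlying and a rule turned it into [v] before the ACC suffix, 'head' would also alternate; but it has [b] in both [ʒilerab] and [ʒilerabi].
The alternation reflects word-final hardening: voiced fricatives become stops word-finally. /v/ is underlying.

/moʒɔmɔv/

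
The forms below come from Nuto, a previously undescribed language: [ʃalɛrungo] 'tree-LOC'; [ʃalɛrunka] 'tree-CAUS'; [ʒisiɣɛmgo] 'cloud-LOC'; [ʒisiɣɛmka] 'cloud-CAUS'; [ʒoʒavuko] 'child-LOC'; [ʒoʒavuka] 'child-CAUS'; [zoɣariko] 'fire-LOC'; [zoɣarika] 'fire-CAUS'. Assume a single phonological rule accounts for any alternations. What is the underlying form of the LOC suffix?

The LOC morpheme has two allomorphs, [-go] and [-ko].
By contrast the CAUS suffix keeps its initial [k] throughout — that segment must be underlying.
So the underlying form is /-go/, and voiced stops become voiceless after a vowel.

/-go/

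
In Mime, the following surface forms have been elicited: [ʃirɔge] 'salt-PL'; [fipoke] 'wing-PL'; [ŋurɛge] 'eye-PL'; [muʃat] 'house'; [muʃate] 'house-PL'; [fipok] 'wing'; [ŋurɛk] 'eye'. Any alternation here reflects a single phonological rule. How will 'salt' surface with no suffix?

[ʃirɔk]

The stem for 'eye' ends in [g] in [ŋurɛge] but [k] in [ŋurɛk].
But 'wing' keeps [k] in both environments ([fipoke], [fipok]), so there is no rule changing /k/ to [g] before the PL suffix.
Therefore /g/ is basic and [k] is derived by word-final obstruent devoicing (voiced obstruents become voiceless word-finally).
The one attested form of 'salt', [ʃirɔge], shows underlying /ʃirɔg/. Applying the same rule word-finally gives [ʃirɔk].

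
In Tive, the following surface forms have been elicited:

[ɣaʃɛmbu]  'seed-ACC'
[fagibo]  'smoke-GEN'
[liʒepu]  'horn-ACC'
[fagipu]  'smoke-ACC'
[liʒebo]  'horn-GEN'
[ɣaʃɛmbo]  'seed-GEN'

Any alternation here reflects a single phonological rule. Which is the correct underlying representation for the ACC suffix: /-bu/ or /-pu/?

/-pu/

The ACC suffix surfaces as [-bu] and [-pu], depending on the final segment of the stem.
By contrast the GEN suffix keeps its initial [b] throughout — that segment must be underlying.
The ACC suffix is therefore /-pu/ underlyingly, with post-nasal voicing: voiceless stops become voiced after a nasal.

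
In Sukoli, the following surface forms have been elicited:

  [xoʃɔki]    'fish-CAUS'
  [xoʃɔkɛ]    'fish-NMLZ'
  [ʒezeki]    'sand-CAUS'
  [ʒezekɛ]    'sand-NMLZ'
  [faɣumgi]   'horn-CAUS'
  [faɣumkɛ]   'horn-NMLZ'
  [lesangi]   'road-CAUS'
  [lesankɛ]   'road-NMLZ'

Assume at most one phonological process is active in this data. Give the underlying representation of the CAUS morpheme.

/-gi/

The CAUS morpheme has two allomorphs, [-gi] and [-ki].
By contrast the NMLZ suffix keeps its initial [k] throughout — that segment must be underlying.
So the underlying form is /-gi/, and voiced stops become voiceless after a vowel.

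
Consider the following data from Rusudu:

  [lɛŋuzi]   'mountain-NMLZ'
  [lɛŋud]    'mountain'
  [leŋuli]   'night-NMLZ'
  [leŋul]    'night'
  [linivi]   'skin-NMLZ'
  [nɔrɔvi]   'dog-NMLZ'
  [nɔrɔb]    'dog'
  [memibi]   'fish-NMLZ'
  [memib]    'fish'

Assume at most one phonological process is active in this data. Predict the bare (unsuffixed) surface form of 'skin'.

[linib]

'dog' shows [v] ~ [b] at the end of the stem ([nɔrɔvi] vs [nɔrɔb]).
If /b/ were underlying and a rule turned it into [v] before the NMLZ suffix, 'fish' would also alternate; but it has [b] in both [memibi] and [memib].
So /v/ is underlying, and a rule of word-final hardening — voiced fricatives become stops word-finally — gives [b].
The one attested form of 'skin', [linivi], shows underlying /liniv/. Applying the same rule word-finally gives [linib].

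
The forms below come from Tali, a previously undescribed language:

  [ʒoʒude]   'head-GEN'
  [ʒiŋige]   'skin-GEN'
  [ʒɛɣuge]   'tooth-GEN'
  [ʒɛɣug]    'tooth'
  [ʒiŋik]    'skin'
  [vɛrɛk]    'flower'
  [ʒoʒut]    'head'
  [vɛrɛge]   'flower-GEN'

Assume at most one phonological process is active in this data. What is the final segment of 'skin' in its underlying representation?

'skin' shows [k] ~ [g] at the end of the stem ([ʒiŋik] vs [ʒiŋige]).
Compare 'tooth', with invariant [g] in [ʒɛɣug] and [ʒɛɣuge]: an analysis with underlying /g/ and a rule producing [k] in isolation would wrongly predict alternation here too.
Therefore /k/ is basic and [g] is derived by intervocalic voicing (voiceless stops become voiced between vowels).

/k/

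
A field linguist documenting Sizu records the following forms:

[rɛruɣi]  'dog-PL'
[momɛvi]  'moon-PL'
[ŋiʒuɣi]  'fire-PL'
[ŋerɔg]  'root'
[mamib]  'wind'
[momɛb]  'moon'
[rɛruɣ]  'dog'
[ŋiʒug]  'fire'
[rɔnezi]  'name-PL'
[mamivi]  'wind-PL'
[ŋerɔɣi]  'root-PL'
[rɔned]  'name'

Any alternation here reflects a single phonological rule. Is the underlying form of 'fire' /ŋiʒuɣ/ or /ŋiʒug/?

/ŋiʒug/

In [ŋiʒuɣi] and [ŋiʒug] the final segment of 'fire' alternates: [ɣ] ~ [g].
If /ɣ/ were underlying and a rule turned it into [g] in isolation, 'dog' would also alternate; but it has [ɣ] in both [rɛruɣi] and [rɛruɣ].
Therefore /g/ is basic and [ɣ] is derived by intervocalic spirantization (voiced stops become fricatives between vowels).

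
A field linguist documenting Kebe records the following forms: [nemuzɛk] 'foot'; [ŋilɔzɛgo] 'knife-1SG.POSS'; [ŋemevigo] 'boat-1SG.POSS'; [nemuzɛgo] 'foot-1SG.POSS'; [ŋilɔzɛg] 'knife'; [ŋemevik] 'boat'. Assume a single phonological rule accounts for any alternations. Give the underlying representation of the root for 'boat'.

The stem for 'boat' ends in [g] in [ŋemevigo] but [k] in [ŋemevik].
The stem 'knife' ([ŋilɔzɛgo], [ŋilɔzɛg]) shows [g] unchanged in both environments, so [g] cannot be basic with [k] derived in isolation.
Therefore /k/ is basic and [g] is derived by intervocalic voicing (voiceless stops become voiced between vowels).
So 'boat' = /ŋemevik/.

/ŋemevik/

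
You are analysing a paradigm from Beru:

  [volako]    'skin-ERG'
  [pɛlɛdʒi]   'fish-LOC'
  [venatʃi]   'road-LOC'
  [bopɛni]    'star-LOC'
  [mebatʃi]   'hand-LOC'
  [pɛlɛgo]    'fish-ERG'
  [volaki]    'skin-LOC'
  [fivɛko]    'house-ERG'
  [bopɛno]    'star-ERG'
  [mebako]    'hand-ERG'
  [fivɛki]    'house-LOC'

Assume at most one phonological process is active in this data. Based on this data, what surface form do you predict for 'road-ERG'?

[venako]

'hand' shows [tʃ] ~ [k] at the end of the stem ([mebatʃi] vs [mebako]).
But 'house' keeps [k] in both environments ([fivɛki], [fivɛko]), so there is no rule changing /k/ to [tʃ] before the LOC suffix.
So /tʃ/ is underlying, and a rule of depalatalization — palato-alveolar /tʃ/ and /dʒ/ become [k] and [g] when no front vowel follows — gives [k].
The one attested form of 'road', [venatʃi], shows underlying /venatʃ/. Applying the same rule when no front vowel follows gives [venako].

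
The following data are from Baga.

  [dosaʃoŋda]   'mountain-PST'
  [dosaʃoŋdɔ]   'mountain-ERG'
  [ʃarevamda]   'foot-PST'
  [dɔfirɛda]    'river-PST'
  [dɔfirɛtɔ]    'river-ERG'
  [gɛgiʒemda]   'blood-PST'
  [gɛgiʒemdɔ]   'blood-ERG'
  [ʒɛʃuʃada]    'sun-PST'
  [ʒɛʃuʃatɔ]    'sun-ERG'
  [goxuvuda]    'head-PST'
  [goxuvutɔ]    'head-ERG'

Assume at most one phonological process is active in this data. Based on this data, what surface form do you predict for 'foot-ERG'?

The ERG suffix surfaces as [-dɔ] and [-tɔ], depending on the final segment of the stem.
The PST suffix, which begins with [d], is invariant after every stem; so [d] is not altered by any rule here.
So the underlying form is /-tɔ/, and voiceless stops become voiced after a nasal.
After 'foot', which ends in a nasal, the suffix surfaces as [-dɔ], giving [ʃarevamdɔ].

[ʃarevamdɔ]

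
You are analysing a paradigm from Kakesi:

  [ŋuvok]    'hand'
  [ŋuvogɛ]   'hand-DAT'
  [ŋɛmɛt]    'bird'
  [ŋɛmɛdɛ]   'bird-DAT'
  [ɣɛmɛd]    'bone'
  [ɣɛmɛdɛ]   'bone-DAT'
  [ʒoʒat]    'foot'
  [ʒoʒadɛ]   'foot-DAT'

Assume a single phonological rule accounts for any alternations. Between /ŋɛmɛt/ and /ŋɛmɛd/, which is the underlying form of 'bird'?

/ŋɛmɛt/

The stem for 'bird' ends in [t] in [ŋɛmɛt] but [d] in [ŋɛmɛdɛ].
Compare 'bone', with invariant [d] in [ɣɛmɛd] and [ɣɛmɛdɛ]: an analysis with underlying /d/ and a rule producing [t] in isolation would wrongly predict alternation here too.
So /t/ is underlying, and a rule of intervocalic voicing — voiceless stops become voiced between vowels — gives [d].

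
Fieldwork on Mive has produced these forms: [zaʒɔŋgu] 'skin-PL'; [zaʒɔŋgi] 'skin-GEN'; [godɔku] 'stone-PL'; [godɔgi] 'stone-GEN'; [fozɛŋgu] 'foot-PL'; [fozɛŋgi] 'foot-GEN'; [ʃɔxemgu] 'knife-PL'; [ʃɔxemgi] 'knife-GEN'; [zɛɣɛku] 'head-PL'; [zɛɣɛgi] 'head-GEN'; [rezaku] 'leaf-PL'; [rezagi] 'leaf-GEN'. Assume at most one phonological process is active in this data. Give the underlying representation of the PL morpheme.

/-ku/

The PL morpheme has two allomorphs, [-gu] and [-ku].
By contrast the GEN suffix keeps its initial [g] throughout — that segment must be underlying.
So the underlying form is /-ku/, and voiceless stops become voiced after a nasal.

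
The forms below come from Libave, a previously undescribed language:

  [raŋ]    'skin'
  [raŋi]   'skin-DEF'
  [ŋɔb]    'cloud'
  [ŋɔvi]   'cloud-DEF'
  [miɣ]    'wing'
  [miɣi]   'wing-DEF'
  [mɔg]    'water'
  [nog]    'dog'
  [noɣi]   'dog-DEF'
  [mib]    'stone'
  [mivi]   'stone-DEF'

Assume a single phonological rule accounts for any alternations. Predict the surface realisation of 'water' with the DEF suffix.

The root 'dog' surfaces as [nog] and [noɣi], with a stem-final [g] ~ [ɣ] alternation.
Compare 'wing', with invariant [ɣ] in [miɣ] and [miɣi]: an analysis with underlying /ɣ/ and a rule producing [g] in isolation would wrongly predict alternation here too.
The alternation reflects intervocalic spirantization: voiced stops become fricatives between vowels. /g/ is underlying.
From [mɔg] the stem 'water' is /mɔg/; between vowels this yields [mɔɣi].

[mɔɣi]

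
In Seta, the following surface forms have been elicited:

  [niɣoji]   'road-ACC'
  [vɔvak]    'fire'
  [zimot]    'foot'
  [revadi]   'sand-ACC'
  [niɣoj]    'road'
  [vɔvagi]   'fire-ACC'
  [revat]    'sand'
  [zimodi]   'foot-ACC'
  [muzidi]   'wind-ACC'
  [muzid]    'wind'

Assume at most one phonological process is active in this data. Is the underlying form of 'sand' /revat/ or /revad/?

/revat/

The root 'sand' surfaces as [revat] and [revadi], with a stem-final [t] ~ [d] alternation.
But 'wind' keeps [d] in both environments ([muzid], [muzidi]), so there is no rule changing /d/ to [t] in isolation.
The alternation reflects intervocalic voicing: voiceless stops become voiced between vowels. /t/ is underlying.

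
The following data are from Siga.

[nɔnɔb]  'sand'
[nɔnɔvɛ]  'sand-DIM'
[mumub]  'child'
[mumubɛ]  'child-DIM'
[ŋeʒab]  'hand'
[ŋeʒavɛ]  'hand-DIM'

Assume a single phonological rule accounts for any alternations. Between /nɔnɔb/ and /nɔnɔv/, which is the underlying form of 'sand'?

In [nɔnɔb] and [nɔnɔvɛ] the final segment of 'sand' alternates: [b] ~ [v].
But 'child' keeps [b] in both environments ([mumub], [mumubɛ]), so there is no rule changing /b/ to [v] before the DIM suffix.
The underlying segment must be /v/; voiced fricatives become stops word-finally, yielding [b] there.

/nɔnɔv/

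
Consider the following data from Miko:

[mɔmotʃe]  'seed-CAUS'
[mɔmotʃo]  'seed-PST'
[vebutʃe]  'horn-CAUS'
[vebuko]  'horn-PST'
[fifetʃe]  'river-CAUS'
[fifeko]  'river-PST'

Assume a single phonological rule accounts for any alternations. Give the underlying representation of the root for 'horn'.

The stem for 'horn' ends in [tʃ] in [vebutʃe] but [k] in [vebuko].
If /tʃ/ were underlying and a rule turned it into [k] before the PST suffix, 'seed' would also alternate; but it has [tʃ] in both [mɔmotʃe] and [mɔmotʃo].
The underlying segment must be /k/; /k/ becomes palato-alveolar [tʃ] before a front vowel, yielding [tʃ] there.

/vebuk/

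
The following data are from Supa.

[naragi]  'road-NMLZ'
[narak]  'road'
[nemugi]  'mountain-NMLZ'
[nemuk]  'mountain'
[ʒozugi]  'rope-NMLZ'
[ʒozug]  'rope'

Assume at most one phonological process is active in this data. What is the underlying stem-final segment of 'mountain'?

'mountain' shows [g] ~ [k] at the end of the stem ([nemugi] vs [nemuk]).
But 'rope' keeps [g] in both environments ([ʒozugi], [ʒozug]), so there is no rule changing /g/ to [k] in isolation.
The alternation reflects intervocalic voicing: voiceless stops become voiced between vowels. /k/ is underlying.

/k/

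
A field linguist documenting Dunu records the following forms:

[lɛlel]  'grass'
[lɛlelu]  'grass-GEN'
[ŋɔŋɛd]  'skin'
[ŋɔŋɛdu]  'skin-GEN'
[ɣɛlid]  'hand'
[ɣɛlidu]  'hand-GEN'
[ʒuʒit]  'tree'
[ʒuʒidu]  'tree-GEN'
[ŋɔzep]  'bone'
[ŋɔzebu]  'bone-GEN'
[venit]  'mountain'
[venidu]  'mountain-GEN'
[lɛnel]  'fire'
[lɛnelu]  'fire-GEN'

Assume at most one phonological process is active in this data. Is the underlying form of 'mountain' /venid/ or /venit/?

The stem for 'mountain' ends in [t] in [venit] but [d] in [venidu].
If /d/ were underlying and a rule turned it into [t] in isolation, 'hand' would also alternate; but it has [d] in both [ɣɛlid] and [ɣɛlidu].
The alternation reflects intervocalic voicing: voiceless stops become voiced between vowels. /t/ is underlying.

/venit/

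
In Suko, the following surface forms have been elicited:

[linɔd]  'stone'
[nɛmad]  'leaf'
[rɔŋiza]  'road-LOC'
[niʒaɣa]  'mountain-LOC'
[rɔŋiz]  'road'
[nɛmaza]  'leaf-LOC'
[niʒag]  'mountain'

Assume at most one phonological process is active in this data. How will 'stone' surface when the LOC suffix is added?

The stem for 'leaf' ends in [z] in [nɛmaza] but [d] in [nɛmad].
But 'road' keeps [z] in both environments ([rɔŋiza], [rɔŋiz]), so there is no rule changing /z/ to [d] in isolation.
The alternation reflects intervocalic spirantization: voiced stops become fricatives between vowels. /d/ is underlying.
From [linɔd] the stem 'stone' is /linɔd/; between vowels this yields [linɔza].

[linɔza]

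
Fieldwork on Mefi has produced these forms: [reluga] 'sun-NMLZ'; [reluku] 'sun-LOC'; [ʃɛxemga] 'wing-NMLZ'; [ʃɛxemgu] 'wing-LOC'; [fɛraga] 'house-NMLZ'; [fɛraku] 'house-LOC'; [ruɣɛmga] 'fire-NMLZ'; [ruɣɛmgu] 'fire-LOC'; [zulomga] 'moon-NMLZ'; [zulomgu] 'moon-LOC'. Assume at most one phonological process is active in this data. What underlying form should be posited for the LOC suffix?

/-ku/

The LOC suffix surfaces as [-gu] and [-ku], depending on the final segment of the stem.
By contrast the NMLZ suffix keeps its initial [g] throughout — that segment must be underlying.
So the underlying form is /-ku/, and voiceless stops become voiced after a nasal.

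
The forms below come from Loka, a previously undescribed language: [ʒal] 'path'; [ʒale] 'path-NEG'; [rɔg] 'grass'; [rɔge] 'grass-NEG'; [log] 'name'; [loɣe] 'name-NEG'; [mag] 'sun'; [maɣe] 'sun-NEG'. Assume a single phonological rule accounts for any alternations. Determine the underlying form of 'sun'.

/maɣ/

'sun' shows [g] ~ [ɣ] at the end of the stem ([mag] vs [maɣe]).
If /g/ were underlying and a rule turned it into [ɣ] before the NEG suffix, 'grass' would also alternate; but it has [g] in both [rɔg] and [rɔge].
The alternation reflects word-final hardening: voiced fricatives become stops word-finally. /ɣ/ is underlying.
Hence 'sun' is /maɣ/ underlyingly.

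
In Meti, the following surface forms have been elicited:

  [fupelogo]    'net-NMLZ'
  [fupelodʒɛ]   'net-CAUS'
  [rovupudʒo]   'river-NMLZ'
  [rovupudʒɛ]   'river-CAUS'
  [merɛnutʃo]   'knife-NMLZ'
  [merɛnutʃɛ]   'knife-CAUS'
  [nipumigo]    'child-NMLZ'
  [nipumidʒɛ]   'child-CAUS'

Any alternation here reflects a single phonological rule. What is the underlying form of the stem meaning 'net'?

The stem for 'net' ends in [g] in [fupelogo] but [dʒ] in [fupelodʒɛ].
The stem 'river' ([rovupudʒo], [rovupudʒɛ]) shows [dʒ] unchanged in both environments, so [dʒ] cannot be basic with [g] derived before the NMLZ suffix.
The alternation reflects palatalization before a front vowel: /g/ becomes palato-alveolar [dʒ] before a front vowel. /g/ is underlying.
Hence 'net' is /fupelog/ underlyingly.

/fupelog/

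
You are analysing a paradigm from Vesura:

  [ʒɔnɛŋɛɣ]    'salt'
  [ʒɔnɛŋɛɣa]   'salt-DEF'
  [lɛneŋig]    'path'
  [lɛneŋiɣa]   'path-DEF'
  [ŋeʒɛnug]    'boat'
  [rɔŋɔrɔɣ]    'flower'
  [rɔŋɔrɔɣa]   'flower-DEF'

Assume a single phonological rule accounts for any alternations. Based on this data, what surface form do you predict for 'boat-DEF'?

[ŋeʒɛnuɣa]

The root 'path' surfaces as [lɛneŋig] and [lɛneŋiɣa], with a stem-final [g] ~ [ɣ] alternation.
But 'salt' keeps [ɣ] in both environments ([ʒɔnɛŋɛɣ], [ʒɔnɛŋɛɣa]), so there is no rule changing /ɣ/ to [g] in isolation.
The alternation reflects intervocalic spirantization: voiced stops become fricatives between vowels. /g/ is underlying.
The one attested form of 'boat', [ŋeʒɛnug], shows underlying /ŋeʒɛnug/. Applying the same rule between vowels gives [ŋeʒɛnuɣa].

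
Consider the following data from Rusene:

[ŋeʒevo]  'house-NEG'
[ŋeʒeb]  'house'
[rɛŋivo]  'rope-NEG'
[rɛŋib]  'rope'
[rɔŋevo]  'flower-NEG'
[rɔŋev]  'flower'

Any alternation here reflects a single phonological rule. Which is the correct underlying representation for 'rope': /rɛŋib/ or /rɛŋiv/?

/rɛŋib/

The root 'rope' surfaces as [rɛŋivo] and [rɛŋib], with a stem-final [v] ~ [b] alternation.
The stem 'flower' ([rɔŋevo], [rɔŋev]) shows [v] unchanged in both environments, so [v] cannot be basic with [b] derived in isolation.
The alternation reflects intervocalic spirantization: voiced stops become fricatives between vowels. /b/ is underlying.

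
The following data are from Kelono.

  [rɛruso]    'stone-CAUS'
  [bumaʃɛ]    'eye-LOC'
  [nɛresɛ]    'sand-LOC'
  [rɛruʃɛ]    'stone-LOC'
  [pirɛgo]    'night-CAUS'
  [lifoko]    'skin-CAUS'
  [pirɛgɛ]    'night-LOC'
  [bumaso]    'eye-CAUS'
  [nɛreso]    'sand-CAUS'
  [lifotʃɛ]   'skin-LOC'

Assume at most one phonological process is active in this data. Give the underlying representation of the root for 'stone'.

The root 'stone' surfaces as [rɛruʃɛ] and [rɛruso], with a stem-final [ʃ] ~ [s] alternation.
The stem 'sand' ([nɛresɛ], [nɛreso]) shows [s] unchanged in both environments, so [s] cannot be basic with [ʃ] derived before the LOC suffix.
The underlying segment must be /ʃ/; palato-alveolar /tʃ/ and /ʃ/ become [k] and [s] when no front vowel follows, yielding [s] there.

/rɛruʃ/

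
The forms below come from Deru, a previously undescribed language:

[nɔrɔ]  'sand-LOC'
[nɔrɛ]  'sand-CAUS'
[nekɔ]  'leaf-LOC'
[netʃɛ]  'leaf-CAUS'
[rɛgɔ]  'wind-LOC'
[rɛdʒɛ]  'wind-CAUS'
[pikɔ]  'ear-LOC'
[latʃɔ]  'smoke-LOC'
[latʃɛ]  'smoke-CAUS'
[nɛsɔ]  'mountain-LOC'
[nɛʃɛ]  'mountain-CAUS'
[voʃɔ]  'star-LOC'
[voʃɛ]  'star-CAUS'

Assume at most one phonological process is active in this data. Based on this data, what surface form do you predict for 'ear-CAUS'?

The stem for 'leaf' ends in [k] in [nekɔ] but [tʃ] in [netʃɛ].
But 'smoke' keeps [tʃ] in both environments ([latʃɔ], [latʃɛ]), so there is no rule changing /tʃ/ to [k] before the LOC suffix.
The alternation reflects palatalization before a front vowel: /k/, /g/ and /s/ become palato-alveolar [tʃ], [dʒ] and [ʃ] before a front vowel. /k/ is underlying.
From [pikɔ] the stem 'ear' is /pik/; before a front vowel this yields [pitʃɛ].

[pitʃɛ]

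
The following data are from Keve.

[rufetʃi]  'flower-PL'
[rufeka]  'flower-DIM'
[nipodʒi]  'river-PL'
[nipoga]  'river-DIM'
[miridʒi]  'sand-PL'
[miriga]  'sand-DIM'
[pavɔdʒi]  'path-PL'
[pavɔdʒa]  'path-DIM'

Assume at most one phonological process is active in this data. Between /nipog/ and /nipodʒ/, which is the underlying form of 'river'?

/nipog/

In [nipodʒi] and [nipoga] the final segment of 'river' alternates: [dʒ] ~ [g].
Compare 'path', with invariant [dʒ] in [pavɔdʒi] and [pavɔdʒa]: an analysis with underlying /dʒ/ and a rule producing [g] before the DIM suffix would wrongly predict alternation here too.
So /g/ is underlying, and a rule of palatalization before a front vowel — /k/ and /g/ become palato-alveolar [tʃ] and [dʒ] before a front vowel — gives [dʒ].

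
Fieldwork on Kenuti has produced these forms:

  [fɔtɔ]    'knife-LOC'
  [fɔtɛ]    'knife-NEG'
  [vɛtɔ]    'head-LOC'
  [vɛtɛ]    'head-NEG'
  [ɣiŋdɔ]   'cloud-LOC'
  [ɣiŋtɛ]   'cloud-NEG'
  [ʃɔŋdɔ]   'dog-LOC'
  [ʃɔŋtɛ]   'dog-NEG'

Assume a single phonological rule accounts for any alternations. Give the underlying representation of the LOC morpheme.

/-dɔ/

The LOC suffix surfaces as [-dɔ] and [-tɔ], depending on the final segment of the stem.
By contrast the NEG suffix keeps its initial [t] throughout — that segment must be underlying.
The LOC suffix is therefore /-dɔ/ underlyingly, with post-vocalic devoicing: voiced stops become voiceless after a vowel.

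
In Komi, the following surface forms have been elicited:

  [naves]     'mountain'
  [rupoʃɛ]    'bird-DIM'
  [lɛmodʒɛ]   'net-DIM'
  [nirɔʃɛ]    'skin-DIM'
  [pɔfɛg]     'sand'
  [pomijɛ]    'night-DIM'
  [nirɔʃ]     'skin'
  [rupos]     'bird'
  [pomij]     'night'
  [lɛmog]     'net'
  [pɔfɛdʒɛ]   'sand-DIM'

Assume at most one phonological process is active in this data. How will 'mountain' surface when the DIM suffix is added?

The stem for 'bird' ends in [s] in [rupos] but [ʃ] in [rupoʃɛ].
The stem 'skin' ([nirɔʃ], [nirɔʃɛ]) shows [ʃ] unchanged in both environments, so [ʃ] cannot be basic with [s] derived in isolation.
Therefore /s/ is basic and [ʃ] is derived by palatalization before a front vowel (/g/ and /s/ become palato-alveolar [dʒ] and [ʃ] before a front vowel).
The one attested form of 'mountain', [naves], shows underlying /naves/. Applying the same rule before a front vowel gives [naveʃɛ].

[naveʃɛ]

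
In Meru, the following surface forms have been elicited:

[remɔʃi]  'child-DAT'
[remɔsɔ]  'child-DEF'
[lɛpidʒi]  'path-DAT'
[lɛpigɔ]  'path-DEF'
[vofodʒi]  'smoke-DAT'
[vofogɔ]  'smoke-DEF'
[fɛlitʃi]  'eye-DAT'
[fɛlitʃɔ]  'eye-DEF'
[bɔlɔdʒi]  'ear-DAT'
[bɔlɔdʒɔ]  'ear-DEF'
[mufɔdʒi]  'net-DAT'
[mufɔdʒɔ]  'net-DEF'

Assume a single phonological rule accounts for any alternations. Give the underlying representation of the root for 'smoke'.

/vofog/

The root 'smoke' surfaces as [vofodʒi] and [vofogɔ], with a stem-final [dʒ] ~ [g] alternation.
Compare 'ear', with invariant [dʒ] in [bɔlɔdʒi] and [bɔlɔdʒɔ]: an analysis with underlying /dʒ/ and a rule producing [g] before the DEF suffix would wrongly predict alternation here too.
Therefore /g/ is basic and [dʒ] is derived by palatalization before a front vowel (/g/ and /s/ become palato-alveolar [dʒ] and [ʃ] before a front vowel).
Hence 'smoke' is /vofog/ underlyingly.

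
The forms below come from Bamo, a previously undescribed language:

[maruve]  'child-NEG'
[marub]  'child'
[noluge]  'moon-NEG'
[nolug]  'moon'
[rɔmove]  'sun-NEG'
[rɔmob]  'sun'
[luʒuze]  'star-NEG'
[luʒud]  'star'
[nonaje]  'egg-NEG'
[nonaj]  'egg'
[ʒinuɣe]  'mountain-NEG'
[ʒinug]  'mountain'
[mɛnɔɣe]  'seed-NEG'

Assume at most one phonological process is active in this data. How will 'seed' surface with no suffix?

[mɛnɔg]

'mountain' shows [ɣ] ~ [g] at the end of the stem ([ʒinuɣe] vs [ʒinug]).
But 'moon' keeps [g] in both environments ([noluge], [nolug]), so there is no rule changing /g/ to [ɣ] before the NEG suffix.
The alternation reflects word-final hardening: voiced fricatives become stops word-finally. /ɣ/ is underlying.
The one attested form of 'seed', [mɛnɔɣe], shows underlying /mɛnɔɣ/. Applying the same rule word-finally gives [mɛnɔg].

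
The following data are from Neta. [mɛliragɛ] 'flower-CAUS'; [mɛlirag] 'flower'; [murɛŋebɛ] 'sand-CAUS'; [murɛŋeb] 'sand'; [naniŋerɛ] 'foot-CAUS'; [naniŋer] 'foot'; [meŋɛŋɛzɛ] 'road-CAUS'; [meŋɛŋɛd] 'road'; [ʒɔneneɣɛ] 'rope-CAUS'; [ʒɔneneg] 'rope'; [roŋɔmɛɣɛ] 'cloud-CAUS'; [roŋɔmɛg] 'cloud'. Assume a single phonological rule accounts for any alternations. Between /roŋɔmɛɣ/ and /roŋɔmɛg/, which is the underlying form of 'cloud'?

The root 'cloud' surfaces as [roŋɔmɛɣɛ] and [roŋɔmɛg], with a stem-final [ɣ] ~ [g] alternation.
But 'flower' keeps [g] in both environments ([mɛliragɛ], [mɛlirag]), so there is no rule changing /g/ to [ɣ] before the CAUS suffix.
Therefore /ɣ/ is basic and [g] is derived by word-final hardening (voiced fricatives become stops word-finally).

/roŋɔmɛɣ/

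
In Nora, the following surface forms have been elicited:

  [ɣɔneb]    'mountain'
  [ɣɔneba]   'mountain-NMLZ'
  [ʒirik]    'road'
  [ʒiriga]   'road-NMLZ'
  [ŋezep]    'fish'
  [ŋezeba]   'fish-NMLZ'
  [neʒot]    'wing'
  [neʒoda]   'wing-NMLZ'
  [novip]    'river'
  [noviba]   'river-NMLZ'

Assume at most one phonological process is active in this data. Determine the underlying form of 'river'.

/novip/

The root 'river' surfaces as [novip] and [noviba], with a stem-final [p] ~ [b] alternation.
Compare 'mountain', with invariant [b] in [ɣɔneb] and [ɣɔneba]: an analysis with underlying /b/ and a rule producing [p] in isolation would wrongly predict alternation here too.
The underlying segment must be /p/; voiceless stops become voiced between vowels, yielding [b] there.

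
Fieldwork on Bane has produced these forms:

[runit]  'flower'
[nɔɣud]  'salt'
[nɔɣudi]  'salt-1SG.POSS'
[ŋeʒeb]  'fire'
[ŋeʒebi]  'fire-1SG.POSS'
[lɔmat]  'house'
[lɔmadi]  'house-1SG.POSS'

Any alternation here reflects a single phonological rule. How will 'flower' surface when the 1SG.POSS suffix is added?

'house' shows [t] ~ [d] at the end of the stem ([lɔmat] vs [lɔmadi]).
But 'salt' keeps [d] in both environments ([nɔɣud], [nɔɣudi]), so there is no rule changing /d/ to [t] in isolation.
So /t/ is underlying, and a rule of intervocalic voicing — voiceless stops become voiced between vowels — gives [d].
From [runit] the stem 'flower' is /runit/; between vowels this yields [runidi].

[runidi]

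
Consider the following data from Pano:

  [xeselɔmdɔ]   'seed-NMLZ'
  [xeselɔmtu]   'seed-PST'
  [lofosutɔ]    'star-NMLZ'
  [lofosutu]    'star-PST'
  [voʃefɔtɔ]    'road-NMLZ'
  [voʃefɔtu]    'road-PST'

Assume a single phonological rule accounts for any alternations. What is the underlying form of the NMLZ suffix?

/-dɔ/

The NMLZ suffix surfaces as [-dɔ] and [-tɔ], depending on the final segment of the stem.
By contrast the PST suffix keeps its initial [t] throughout — that segment must be underlying.
So the underlying form is /-dɔ/, and voiced stops become voiceless after a vowel.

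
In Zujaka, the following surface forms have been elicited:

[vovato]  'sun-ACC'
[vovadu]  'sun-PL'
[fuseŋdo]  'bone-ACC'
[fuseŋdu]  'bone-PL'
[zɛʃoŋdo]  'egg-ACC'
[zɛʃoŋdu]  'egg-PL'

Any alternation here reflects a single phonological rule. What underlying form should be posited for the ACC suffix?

/-to/

The ACC suffix surfaces as [-do] and [-to], depending on the final segment of the stem.
By contrast the PL suffix keeps its initial [d] throughout — that segment must be underlying.
So the underlying form is /-to/, and voiceless stops become voiced after a nasal.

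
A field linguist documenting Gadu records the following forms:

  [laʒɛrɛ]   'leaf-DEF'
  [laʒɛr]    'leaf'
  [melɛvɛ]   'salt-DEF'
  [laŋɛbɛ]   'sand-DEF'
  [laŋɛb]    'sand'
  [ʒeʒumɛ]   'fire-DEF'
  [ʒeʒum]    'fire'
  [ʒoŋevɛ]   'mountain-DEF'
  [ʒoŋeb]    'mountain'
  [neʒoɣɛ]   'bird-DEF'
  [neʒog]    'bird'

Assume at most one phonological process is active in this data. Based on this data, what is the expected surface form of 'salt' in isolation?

[melɛb]

'mountain' shows [v] ~ [b] at the end of the stem ([ʒoŋevɛ] vs [ʒoŋeb]).
But 'sand' keeps [b] in both environments ([laŋɛbɛ], [laŋɛb]), so there is no rule changing /b/ to [v] before the DEF suffix.
The underlying segment must be /v/; voiced fricatives become stops word-finally, yielding [b] there.
The one attested form of 'salt', [melɛvɛ], shows underlying /melɛv/. Applying the same rule word-finally gives [melɛb].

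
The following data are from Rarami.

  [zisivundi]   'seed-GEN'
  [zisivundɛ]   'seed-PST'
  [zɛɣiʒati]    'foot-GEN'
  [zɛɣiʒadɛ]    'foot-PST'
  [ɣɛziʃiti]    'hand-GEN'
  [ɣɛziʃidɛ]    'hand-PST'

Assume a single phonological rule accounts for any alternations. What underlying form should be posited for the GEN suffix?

/-ti/

The GEN morpheme has two allomorphs, [-di] and [-ti].
The PST suffix, which begins with [d], is invariant after every stem; so [d] is not altered by any rule here.
The GEN suffix is therefore /-ti/ underlyingly, with post-nasal voicing: voiceless stops become voiced after a nasal.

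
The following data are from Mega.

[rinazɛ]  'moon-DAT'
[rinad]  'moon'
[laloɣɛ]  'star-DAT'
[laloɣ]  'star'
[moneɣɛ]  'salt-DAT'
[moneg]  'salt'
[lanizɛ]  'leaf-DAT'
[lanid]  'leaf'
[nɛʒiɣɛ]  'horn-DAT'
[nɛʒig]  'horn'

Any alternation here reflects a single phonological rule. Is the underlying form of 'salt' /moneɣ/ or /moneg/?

/moneg/

In [moneɣɛ] and [moneg] the final segment of 'salt' alternates: [ɣ] ~ [g].
But 'star' keeps [ɣ] in both environments ([laloɣɛ], [laloɣ]), so there is no rule changing /ɣ/ to [g] in isolation.
The alternation reflects intervocalic spirantization: voiced stops become fricatives between vowels. /g/ is underlying.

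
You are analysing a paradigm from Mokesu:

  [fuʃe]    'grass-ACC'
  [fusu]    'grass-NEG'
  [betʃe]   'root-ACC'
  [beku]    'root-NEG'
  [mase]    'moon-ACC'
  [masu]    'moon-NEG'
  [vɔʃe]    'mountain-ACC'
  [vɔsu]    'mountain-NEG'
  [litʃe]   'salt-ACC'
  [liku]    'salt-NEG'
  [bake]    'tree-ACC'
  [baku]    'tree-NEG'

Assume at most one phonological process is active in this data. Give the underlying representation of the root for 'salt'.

/litʃ/

The stem for 'salt' ends in [tʃ] in [litʃe] but [k] in [liku].
But 'tree' keeps [k] in both environments ([bake], [baku]), so there is no rule changing /k/ to [tʃ] before the ACC suffix.
The alternation reflects depalatalization: palato-alveolar /tʃ/ and /ʃ/ become [k] and [s] when no front vowel follows. /tʃ/ is underlying.
So 'salt' = /litʃ/.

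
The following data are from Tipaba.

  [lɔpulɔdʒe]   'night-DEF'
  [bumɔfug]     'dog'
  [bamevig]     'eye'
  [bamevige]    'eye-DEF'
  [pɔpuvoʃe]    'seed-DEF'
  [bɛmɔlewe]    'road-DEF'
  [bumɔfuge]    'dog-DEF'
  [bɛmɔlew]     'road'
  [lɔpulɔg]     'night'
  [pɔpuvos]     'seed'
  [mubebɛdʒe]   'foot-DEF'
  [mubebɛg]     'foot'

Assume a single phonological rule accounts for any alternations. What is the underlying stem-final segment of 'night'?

/dʒ/

The stem for 'night' ends in [g] in [lɔpulɔg] but [dʒ] in [lɔpulɔdʒe].
If /g/ were underlying and a rule turned it into [dʒ] before the DEF suffix, 'dog' would also alternate; but it has [g] in both [bumɔfug] and [bumɔfuge].
The underlying segment must be /dʒ/; palato-alveolar /dʒ/ and /ʃ/ become [g] and [s] when no front vowel follows, yielding [g] there.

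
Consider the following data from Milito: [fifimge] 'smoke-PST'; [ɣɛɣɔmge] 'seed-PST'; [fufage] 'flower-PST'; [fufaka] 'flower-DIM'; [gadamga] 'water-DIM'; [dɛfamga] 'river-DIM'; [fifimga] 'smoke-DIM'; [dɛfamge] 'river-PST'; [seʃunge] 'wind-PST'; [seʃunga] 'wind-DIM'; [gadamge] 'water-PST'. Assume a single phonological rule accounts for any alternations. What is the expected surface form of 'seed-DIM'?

[ɣɛɣɔmga]

The DIM suffix surfaces as [-ga] and [-ka], depending on the final segment of the stem.
The PST suffix, which begins with [g], is invariant after every stem; so [g] is not altered by any rule here.
So the underlying form is /-ka/, and voiceless stops become voiced after a nasal.
After 'seed', which ends in a nasal, the suffix surfaces as [-ga], giving [ɣɛɣɔmga].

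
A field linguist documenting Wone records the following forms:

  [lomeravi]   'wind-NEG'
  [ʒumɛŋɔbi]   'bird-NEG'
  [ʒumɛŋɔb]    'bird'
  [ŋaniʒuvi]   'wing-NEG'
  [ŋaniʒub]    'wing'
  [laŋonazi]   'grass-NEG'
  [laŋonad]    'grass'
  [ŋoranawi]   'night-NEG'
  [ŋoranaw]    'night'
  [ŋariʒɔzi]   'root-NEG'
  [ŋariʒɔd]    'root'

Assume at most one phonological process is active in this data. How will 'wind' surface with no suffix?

In [ŋaniʒuvi] and [ŋaniʒub] the final segment of 'wing' alternates: [v] ~ [b].
But 'bird' keeps [b] in both environments ([ʒumɛŋɔbi], [ʒumɛŋɔb]), so there is no rule changing /b/ to [v] before the NEG suffix.
The alternation reflects word-final hardening: voiced fricatives become stops word-finally. /v/ is underlying.
From [lomeravi] the stem 'wind' is /lomerav/; word-finally this yields [lomerab].

[lomerab]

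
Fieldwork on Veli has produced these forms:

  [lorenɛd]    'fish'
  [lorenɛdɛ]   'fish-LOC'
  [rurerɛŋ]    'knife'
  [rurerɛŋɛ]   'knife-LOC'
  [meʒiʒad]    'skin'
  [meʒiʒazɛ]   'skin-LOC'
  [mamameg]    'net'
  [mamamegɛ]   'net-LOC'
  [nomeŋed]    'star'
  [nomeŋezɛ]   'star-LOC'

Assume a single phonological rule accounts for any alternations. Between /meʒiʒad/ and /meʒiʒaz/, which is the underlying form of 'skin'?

/meʒiʒaz/

The stem for 'skin' ends in [d] in [meʒiʒad] but [z] in [meʒiʒazɛ].
Compare 'fish', with invariant [d] in [lorenɛd] and [lorenɛdɛ]: an analysis with underlying /d/ and a rule producing [z] before the LOC suffix would wrongly predict alternation here too.
The alternation reflects word-final hardening: voiced fricatives become stops word-finally. /z/ is underlying.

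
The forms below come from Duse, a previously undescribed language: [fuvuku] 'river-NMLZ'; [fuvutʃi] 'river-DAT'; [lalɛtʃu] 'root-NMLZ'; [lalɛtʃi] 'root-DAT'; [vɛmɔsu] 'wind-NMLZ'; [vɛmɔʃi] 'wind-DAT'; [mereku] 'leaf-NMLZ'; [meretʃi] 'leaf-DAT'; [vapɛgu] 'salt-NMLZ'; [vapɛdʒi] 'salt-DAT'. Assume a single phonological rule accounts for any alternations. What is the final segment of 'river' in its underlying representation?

/k/

The stem for 'river' ends in [k] in [fuvuku] but [tʃ] in [fuvutʃi].
Compare 'root', with invariant [tʃ] in [lalɛtʃu] and [lalɛtʃi]: an analysis with underlying /tʃ/ and a rule producing [k] before the NMLZ suffix would wrongly predict alternation here too.
The underlying segment must be /k/; /k/, /g/ and /s/ become palato-alveolar [tʃ], [dʒ] and [ʃ] before a front vowel, yielding [tʃ] there.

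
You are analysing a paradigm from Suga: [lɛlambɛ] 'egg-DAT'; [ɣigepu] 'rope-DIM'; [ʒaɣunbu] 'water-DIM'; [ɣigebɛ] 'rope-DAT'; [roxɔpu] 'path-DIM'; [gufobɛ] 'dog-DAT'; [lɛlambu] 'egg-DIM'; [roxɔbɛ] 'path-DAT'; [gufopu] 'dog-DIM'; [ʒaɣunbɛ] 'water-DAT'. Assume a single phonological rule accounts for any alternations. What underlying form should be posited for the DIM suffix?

The DIM morpheme has two allomorphs, [-bu] and [-pu].
By contrast the DAT suffix keeps its initial [b] throughout — that segment must be underlying.
The DIM suffix is therefore /-pu/ underlyingly, with post-nasal voicing: voiceless stops become voiced after a nasal.

/-pu/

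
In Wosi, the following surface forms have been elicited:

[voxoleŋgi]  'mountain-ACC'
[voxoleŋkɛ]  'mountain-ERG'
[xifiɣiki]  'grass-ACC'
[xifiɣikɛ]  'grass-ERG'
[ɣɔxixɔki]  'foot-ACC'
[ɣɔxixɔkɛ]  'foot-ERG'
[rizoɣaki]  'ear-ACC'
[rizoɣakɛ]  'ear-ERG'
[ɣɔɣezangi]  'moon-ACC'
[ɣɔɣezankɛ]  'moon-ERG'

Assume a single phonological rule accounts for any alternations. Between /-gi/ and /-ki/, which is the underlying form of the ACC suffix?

/-gi/

The ACC morpheme has two allomorphs, [-gi] and [-ki].
By contrast the ERG suffix keeps its initial [k] throughout — that segment must be underlying.
The ACC suffix is therefore /-gi/ underlyingly, with post-vocalic devoicing: voiced stops become voiceless after a vowel.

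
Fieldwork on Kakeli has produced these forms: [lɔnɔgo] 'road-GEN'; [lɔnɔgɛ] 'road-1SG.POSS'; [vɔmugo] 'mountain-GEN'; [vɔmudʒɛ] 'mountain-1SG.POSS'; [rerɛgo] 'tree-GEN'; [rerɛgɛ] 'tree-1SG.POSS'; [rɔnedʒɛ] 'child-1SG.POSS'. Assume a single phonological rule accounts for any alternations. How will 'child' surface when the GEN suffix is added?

The root 'mountain' surfaces as [vɔmugo] and [vɔmudʒɛ], with a stem-final [g] ~ [dʒ] alternation.
The stem 'tree' ([rerɛgo], [rerɛgɛ]) shows [g] unchanged in both environments, so [g] cannot be basic with [dʒ] derived before the 1SG.POSS suffix.
The alternation reflects depalatalization: palato-alveolar /dʒ/ becomes [g] when no front vowel follows. /dʒ/ is underlying.
From [rɔnedʒɛ] the stem 'child' is /rɔnedʒ/; when no front vowel follows this yields [rɔnego].

[rɔnego]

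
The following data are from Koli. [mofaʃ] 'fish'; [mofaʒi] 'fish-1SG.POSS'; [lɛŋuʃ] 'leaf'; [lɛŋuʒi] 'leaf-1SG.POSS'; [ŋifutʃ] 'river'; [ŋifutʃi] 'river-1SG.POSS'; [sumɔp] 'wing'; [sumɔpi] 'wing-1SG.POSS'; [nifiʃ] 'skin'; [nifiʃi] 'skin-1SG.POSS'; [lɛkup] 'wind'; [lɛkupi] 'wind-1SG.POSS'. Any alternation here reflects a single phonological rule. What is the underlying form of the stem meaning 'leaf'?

The root 'leaf' surfaces as [lɛŋuʃ] and [lɛŋuʒi], with a stem-final [ʃ] ~ [ʒ] alternation.
If /ʃ/ were underlying and a rule turned it into [ʒ] before the 1SG.POSS suffix, 'skin' would also alternate; but it has [ʃ] in both [nifiʃ] and [nifiʃi].
The underlying segment must be /ʒ/; voiced obstruents become voiceless word-finally, yielding [ʃ] there.

/lɛŋuʒ/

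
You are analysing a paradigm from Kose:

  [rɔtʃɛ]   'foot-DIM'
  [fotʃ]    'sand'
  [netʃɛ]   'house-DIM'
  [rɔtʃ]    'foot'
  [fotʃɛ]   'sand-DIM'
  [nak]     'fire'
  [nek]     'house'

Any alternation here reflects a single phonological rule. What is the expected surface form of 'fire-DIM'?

'house' shows [tʃ] ~ [k] at the end of the stem ([netʃɛ] vs [nek]).
But 'foot' keeps [tʃ] in both environments ([rɔtʃɛ], [rɔtʃ]), so there is no rule changing /tʃ/ to [k] in isolation.
The underlying segment must be /k/; /k/ becomes palato-alveolar [tʃ] before a front vowel, yielding [tʃ] there.
The one attested form of 'fire', [nak], shows underlying /nak/. Applying the same rule before a front vowel gives [natʃɛ].

[natʃɛ]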